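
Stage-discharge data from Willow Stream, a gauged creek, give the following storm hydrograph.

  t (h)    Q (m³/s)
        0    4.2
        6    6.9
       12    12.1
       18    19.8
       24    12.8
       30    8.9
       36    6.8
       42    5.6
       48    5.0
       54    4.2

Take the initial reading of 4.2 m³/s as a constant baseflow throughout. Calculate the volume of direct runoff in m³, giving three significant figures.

V ≈ 9.57 × 10^5 m³

Direct-runoff ordinates (Q − Q_b): 0.0, 2.7, 7.9, 15.6, 8.6, 4.7, 2.6, 1.4, 0.8, 0.0 m³/s.
ΣQ_DR = 44.30 m³/s.
With Δt = 6 h = 21600 s, V = ΣQ_DR · Δt = 44.30 × 21600 = 9.57 × 10^5 m³.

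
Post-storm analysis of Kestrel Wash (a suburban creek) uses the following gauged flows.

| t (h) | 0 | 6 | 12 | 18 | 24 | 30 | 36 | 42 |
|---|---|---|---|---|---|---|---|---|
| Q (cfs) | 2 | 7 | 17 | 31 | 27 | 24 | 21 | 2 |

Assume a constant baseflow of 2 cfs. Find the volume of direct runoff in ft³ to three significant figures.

Direct-runoff ordinates (Q − Q_b): 0.0, 5.0, 15.0, 29.0, 25.0, 22.0, 19.0, 0.0 cfs.
ΣQ_DR = 115.0 cfs.
With Δt = 6 h = 21600 s, V = ΣQ_DR · Δt = 115.0 × 21600 = 2.48 × 10^6 ft³.

V ≈ 2.48 × 10^6 ft³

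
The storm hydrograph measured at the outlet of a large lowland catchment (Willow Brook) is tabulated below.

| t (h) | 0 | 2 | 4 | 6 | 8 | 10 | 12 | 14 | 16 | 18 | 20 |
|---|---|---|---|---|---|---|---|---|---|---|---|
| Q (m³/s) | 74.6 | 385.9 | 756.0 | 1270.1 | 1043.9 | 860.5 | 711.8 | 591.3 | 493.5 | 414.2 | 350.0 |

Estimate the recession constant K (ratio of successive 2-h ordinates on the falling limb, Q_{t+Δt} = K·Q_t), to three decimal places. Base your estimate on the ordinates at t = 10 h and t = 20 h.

Using the recession-limb readings at t = 10 h and t = 20 h: Q falls from 860.5 to 350.0 m³/s over 5 intervals.
K = (Q₂/Q₁)^(1/5) = (350.0/860.5)^(1/5) = 0.835.

K ≈ 0.835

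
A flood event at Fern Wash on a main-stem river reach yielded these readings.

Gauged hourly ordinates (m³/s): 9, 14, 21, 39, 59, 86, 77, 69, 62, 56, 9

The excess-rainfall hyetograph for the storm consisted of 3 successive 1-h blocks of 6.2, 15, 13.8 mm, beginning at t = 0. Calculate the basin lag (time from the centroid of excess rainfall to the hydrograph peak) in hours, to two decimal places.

t_L ≈ 3.28 h

Centroid of excess rainfall: t_c = Σ P_i·t̄_i / ΣP_i = 1.7171 h (block centres at 0.5, 1.5, 2.5 h).
Hydrograph peak occurs at t = 5 h, so basin lag t_L = 5 − 1.7171 = 3.28 h.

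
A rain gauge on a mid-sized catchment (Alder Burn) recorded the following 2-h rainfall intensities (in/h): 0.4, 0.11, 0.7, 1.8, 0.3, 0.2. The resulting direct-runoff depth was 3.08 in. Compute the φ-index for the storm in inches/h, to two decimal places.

Only the 2 blocks with intensity above φ contribute runoff: 0.7, 1.8 in/h.
Σ(I−φ)·Δt = d  ⇒  (0.7+1.8 − 2φ)·2 = 3.08
φ = (2.500 − 3.08/2) / 2 = 0.48 in/h.

φ ≈ 0.48 in/h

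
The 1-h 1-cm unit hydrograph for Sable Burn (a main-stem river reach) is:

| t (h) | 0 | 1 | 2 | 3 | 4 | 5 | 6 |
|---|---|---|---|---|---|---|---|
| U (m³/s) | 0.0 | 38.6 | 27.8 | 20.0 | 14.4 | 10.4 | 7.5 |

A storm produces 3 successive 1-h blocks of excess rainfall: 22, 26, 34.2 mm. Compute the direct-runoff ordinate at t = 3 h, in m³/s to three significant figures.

By discrete convolution, Q_j = Σ (P_i / 10 mm) · U_{j−i}.
At t = 3 h (j=3): Q = (22/10)·20.0 + (26/10)·27.8 + (34.2/10)·38.6 = 248 m³/s.

Q ≈ 248 m³/s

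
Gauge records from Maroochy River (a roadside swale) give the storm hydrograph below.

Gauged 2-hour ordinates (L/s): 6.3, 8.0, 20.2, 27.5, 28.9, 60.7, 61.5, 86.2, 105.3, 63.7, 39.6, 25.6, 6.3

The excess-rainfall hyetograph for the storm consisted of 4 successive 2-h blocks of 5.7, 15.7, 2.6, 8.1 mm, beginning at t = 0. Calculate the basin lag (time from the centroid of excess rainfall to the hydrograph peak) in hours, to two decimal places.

t_L ≈ 12.18 h

Centroid of excess rainfall: t_c = Σ P_i·t̄_i / ΣP_i = 3.8162 h (block centres at 1, 3, 5, 7 h).
Hydrograph peak occurs at t = 16 h, so basin lag t_L = 16 − 3.8162 = 12.18 h.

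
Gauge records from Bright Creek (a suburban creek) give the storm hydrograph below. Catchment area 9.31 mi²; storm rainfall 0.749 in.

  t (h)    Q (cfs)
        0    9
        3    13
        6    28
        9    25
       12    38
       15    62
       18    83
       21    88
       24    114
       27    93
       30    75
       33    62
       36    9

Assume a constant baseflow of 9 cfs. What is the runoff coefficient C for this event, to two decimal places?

C ≈ 0.39

ΣQ_DR = 582.0 cfs; V = ΣQ_DR·Δt = 6.286 × 10^6 ft³.
Runoff depth d = V / A = 0.2906 in.
C = d / P = 0.2906 / 0.749 = 0.39.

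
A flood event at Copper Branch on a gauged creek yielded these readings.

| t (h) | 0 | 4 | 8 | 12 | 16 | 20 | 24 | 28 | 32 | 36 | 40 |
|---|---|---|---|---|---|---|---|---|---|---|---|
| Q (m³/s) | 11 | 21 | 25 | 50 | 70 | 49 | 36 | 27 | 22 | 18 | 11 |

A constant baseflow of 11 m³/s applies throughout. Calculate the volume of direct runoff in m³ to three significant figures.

V ≈ 3.15 × 10^6 m³

Direct-runoff ordinates (Q − Q_b): 0.0, 10.0, 14.0, 39.0, 59.0, 38.0, 25.0, 16.0, 11.0, 7.0, 0.0 m³/s.
ΣQ_DR = 219.0 m³/s.
With Δt = 4 h = 14400 s, V = ΣQ_DR · Δt = 219.0 × 14400 = 3.15 × 10^6 m³.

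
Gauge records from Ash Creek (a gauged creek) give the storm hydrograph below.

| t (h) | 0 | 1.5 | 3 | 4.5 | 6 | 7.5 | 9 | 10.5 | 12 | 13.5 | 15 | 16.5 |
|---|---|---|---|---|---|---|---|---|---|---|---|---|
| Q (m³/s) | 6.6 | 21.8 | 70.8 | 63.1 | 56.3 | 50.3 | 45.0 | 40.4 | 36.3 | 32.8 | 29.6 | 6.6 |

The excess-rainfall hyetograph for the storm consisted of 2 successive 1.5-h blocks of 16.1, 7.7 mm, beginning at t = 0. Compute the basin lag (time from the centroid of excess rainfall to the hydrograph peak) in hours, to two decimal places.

t_L ≈ 1.76 h

Centroid of excess rainfall: t_c = Σ P_i·t̄_i / ΣP_i = 1.2353 h (block centres at 0.75, 2.25 h).
Hydrograph peak occurs at t = 3 h, so basin lag t_L = 3 − 1.2353 = 1.76 h.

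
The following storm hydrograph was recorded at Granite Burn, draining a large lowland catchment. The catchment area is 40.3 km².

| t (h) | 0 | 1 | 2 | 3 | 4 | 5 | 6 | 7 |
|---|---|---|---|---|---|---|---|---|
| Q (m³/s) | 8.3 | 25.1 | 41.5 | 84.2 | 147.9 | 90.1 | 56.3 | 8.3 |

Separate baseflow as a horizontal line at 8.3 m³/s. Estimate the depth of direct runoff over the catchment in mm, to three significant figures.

d ≈ 35.3 mm

Direct runoff: 0.0, 16.8, 33.2, 75.9, 139.6, 81.8, 48.0, 0.0 m³/s; ΣQ_DR = 395.3 m³/s.
V = ΣQ_DR · Δt = 395.3 × 3600 s = 1.423 × 10^6 m³.
Over A = 40.3 km², depth = V / A = 35.3 mm.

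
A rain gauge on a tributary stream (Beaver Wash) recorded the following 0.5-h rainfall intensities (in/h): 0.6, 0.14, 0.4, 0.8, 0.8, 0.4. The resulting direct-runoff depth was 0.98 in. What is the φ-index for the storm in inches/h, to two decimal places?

φ ≈ 0.21 in/h

Only the 5 blocks with intensity above φ contribute runoff: 0.6, 0.4, 0.8, 0.8, 0.4 in/h.
Σ(I−φ)·Δt = d  ⇒  (0.6+0.4+0.8+0.8+0.4 − 5φ)·0.5 = 0.98
φ = (3.000 − 0.98/0.5) / 5 = 0.21 in/h.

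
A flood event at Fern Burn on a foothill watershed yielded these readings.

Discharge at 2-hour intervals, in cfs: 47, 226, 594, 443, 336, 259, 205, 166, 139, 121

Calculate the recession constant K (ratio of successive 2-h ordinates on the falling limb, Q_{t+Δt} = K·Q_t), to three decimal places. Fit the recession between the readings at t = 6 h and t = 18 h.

Using the recession-limb readings at t = 6 h and t = 18 h: Q falls from 443 to 121 cfs over 6 intervals.
K = (Q₂/Q₁)^(1/6) = (121/443)^(1/6) = 0.805.

K ≈ 0.805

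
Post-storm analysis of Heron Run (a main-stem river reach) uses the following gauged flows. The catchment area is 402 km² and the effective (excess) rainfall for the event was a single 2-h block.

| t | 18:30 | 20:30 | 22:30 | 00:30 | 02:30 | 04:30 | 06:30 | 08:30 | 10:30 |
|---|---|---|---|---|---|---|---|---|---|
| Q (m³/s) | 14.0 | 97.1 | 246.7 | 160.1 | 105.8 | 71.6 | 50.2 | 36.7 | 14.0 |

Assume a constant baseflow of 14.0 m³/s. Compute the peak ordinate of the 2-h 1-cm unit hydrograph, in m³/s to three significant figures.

Direct runoff: 0.0, 83.1, 232.7, 146.1, 91.8, 57.6, 36.2, 22.7, 0.0 m³/s; ΣQ_DR = 670.2 m³/s, peak = 232.7 m³/s.
Runoff depth d = ΣQ_DR·Δt / A = 670.2 × 7200 / (402 km²) = 12.00 mm.
The 1-cm UH is the DRH scaled by (10 mm)/d, so U_p = 232.7 × 10/12.00 = 194 m³/s.

U_p ≈ 194 m³/s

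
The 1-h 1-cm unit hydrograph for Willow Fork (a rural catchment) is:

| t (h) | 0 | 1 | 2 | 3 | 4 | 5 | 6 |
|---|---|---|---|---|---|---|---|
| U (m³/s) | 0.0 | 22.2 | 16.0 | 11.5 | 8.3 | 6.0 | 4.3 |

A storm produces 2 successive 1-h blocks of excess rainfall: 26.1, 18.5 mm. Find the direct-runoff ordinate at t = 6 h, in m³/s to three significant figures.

Q ≈ 22.3 m³/s

By discrete convolution, Q_j = Σ (P_i / 10 mm) · U_{j−i}.
At t = 6 h (j=6): Q = (26.1/10)·4.3 + (18.5/10)·6.0 = 22.3 m³/s.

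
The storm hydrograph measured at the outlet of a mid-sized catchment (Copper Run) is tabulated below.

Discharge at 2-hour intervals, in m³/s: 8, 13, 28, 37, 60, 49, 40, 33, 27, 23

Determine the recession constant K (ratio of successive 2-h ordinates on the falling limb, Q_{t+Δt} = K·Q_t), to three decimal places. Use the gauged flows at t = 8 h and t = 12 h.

K ≈ 0.816

Using the recession-limb readings at t = 8 h and t = 12 h: Q falls from 60 to 40 m³/s over 2 intervals.
K = (Q₂/Q₁)^(1/2) = (40/60)^(1/2) = 0.816.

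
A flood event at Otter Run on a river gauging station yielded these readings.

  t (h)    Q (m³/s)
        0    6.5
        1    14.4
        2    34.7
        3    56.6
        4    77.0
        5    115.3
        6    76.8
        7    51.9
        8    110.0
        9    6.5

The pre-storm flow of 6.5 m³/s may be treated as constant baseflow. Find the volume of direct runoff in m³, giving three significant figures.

Direct-runoff ordinates (Q − Q_b): 0.0, 7.9, 28.2, 50.1, 70.5, 108.8, 70.3, 45.4, 103.5, 0.0 m³/s.
ΣQ_DR = 484.7 m³/s.
With Δt = 1 h = 3600 s, V = ΣQ_DR · Δt = 484.7 × 3600 = 1.74 × 10^6 m³.

V ≈ 1.74 × 10^6 m³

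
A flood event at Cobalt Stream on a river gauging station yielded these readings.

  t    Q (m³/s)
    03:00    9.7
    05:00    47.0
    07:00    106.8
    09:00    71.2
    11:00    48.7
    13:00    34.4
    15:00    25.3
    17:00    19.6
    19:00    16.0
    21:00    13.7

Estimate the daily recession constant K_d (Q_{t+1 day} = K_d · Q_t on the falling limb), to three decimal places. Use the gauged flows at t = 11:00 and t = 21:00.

Between t = 11:00 and t = 21:00 the flow falls from 48.7 to 13.7 m³/s over 5×2 h = 10 h.
Per-interval ratio K = (13.7/48.7)^(1/5) = 0.7760; K_d = K^(24/2) = 0.048.

K_d ≈ 0.048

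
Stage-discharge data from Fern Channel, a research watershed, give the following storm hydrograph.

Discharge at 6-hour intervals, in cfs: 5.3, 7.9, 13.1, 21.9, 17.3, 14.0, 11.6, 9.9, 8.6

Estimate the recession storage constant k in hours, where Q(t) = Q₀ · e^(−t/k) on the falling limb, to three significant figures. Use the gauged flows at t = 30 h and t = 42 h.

k ≈ 34.6 h

On the falling limb, Q drops from 14.0 to 9.9 cfs between t = 30 h and t = 42 h (Δt = 12 h).
k = −Δt / ln(Q₂/Q₁) = −12 / ln(9.9/14.0) = 34.6 h.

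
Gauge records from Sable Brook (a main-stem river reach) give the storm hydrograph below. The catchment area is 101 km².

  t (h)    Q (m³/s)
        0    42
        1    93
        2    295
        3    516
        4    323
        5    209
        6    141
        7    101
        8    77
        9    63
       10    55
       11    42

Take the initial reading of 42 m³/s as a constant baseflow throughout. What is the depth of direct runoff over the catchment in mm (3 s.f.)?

d ≈ 51.8 mm

Direct runoff: 0.0, 51.0, 253.0, 474.0, 281.0, 167.0, 99.0, 59.0, 35.0, 21.0, 13.0, 0.0 m³/s; ΣQ_DR = 1453 m³/s.
V = ΣQ_DR · Δt = 1453 × 3600 s = 5.231 × 10^6 m³.
Over A = 101 km², depth = V / A = 51.8 mm.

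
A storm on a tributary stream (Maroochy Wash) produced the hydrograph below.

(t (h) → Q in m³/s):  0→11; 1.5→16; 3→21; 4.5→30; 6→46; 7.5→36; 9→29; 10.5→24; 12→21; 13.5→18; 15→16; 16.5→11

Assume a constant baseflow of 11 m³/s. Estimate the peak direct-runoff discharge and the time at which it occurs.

Subtracting baseflow gives direct-runoff ordinates: 0.0, 5.0, 10.0, 19.0, 35.0, 25.0, 18.0, 13.0, 10.0, 7.0, 5.0, 0.0 m³/s.
The maximum is 35.0 m³/s, occurring at the reading for t = 6 h.

Q_p = 35.0 m³/s at t = 6 h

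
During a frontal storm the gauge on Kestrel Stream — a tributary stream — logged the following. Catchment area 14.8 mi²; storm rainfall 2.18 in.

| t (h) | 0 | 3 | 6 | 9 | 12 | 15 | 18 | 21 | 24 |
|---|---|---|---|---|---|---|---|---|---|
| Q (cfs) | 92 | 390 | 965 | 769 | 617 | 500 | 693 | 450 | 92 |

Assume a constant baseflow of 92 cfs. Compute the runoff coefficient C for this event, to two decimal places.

C ≈ 0.54

ΣQ_DR = 3740 cfs; V = ΣQ_DR·Δt = 4.039 × 10^7 ft³.
Runoff depth d = V / A = 1.175 in.
C = d / P = 1.175 / 2.18 = 0.54.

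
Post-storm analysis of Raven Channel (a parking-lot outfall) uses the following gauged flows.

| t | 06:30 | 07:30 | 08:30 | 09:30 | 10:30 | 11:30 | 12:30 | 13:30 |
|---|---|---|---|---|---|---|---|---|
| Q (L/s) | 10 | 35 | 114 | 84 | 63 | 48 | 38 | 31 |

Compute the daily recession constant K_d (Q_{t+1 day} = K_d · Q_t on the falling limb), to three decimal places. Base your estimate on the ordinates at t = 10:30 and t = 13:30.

Between t = 10:30 and t = 13:30 the flow falls from 63 to 31 L/s over 3×1 h = 3 h.
Per-interval ratio K = (31/63)^(1/3) = 0.7895; K_d = K^(24/1) = 0.003.

K_d ≈ 0.003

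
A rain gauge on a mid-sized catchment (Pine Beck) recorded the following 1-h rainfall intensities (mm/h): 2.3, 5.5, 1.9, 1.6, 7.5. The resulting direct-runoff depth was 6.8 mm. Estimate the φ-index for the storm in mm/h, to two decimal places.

φ ≈ 3.10 mm/h

Only the 2 blocks with intensity above φ contribute runoff: 5.5, 7.5 mm/h.
Σ(I−φ)·Δt = d  ⇒  (5.5+7.5 − 2φ)·1 = 6.8
φ = (13.00 − 6.8/1) / 2 = 3.10 mm/h.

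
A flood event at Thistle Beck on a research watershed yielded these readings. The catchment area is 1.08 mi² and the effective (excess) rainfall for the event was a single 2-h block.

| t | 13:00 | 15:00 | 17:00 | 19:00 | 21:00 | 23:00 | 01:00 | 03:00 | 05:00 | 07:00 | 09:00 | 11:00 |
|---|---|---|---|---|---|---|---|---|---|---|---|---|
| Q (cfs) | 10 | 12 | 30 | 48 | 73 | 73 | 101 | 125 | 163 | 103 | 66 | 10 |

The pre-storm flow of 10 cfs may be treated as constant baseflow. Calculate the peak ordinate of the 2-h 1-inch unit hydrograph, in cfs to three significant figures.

Direct runoff: 0.0, 2.0, 20.0, 38.0, 63.0, 63.0, 91.0, 115.0, 153.0, 93.0, 56.0, 0.0 cfs; ΣQ_DR = 694.0 cfs, peak = 153.0 cfs.
Runoff depth d = ΣQ_DR·Δt / A = 694.0 × 7200 / (1.08 mi²) = 1.992 in.
The 1-inch UH is the DRH scaled by (1 in)/d, so U_p = 153.0 × 1/1.992 = 76.8 cfs.

U_p ≈ 76.8 cfs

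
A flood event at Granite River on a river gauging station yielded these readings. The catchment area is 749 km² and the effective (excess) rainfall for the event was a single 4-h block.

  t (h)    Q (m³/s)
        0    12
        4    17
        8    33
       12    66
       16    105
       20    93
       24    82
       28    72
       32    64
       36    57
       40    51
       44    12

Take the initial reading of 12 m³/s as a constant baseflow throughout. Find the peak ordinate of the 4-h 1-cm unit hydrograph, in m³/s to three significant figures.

U_p ≈ 93.0 m³/s

Direct runoff: 0.0, 5.0, 21.0, 54.0, 93.0, 81.0, 70.0, 60.0, 52.0, 45.0, 39.0, 0.0 m³/s; ΣQ_DR = 520.0 m³/s, peak = 93.0 m³/s.
Runoff depth d = ΣQ_DR·Δt / A = 520.0 × 14400 / (749 km²) = 9.997 mm.
The 1-cm UH is the DRH scaled by (10 mm)/d, so U_p = 93.0 × 10/9.997 = 93.0 m³/s.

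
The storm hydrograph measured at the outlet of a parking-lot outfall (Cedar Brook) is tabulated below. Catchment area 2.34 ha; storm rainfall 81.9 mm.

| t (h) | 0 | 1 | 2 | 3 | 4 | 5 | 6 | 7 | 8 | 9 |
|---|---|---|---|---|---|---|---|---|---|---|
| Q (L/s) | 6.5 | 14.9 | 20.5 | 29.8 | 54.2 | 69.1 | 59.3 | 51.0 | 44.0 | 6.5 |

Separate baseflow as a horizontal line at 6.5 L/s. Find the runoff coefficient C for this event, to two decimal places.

ΣQ_DR = 290.8 L/s; V = ΣQ_DR·Δt = 1.047 × 10^6 L.
Runoff depth d = V / A = 44.74 mm.
C = d / P = 44.74 / 81.9 = 0.55.

C ≈ 0.55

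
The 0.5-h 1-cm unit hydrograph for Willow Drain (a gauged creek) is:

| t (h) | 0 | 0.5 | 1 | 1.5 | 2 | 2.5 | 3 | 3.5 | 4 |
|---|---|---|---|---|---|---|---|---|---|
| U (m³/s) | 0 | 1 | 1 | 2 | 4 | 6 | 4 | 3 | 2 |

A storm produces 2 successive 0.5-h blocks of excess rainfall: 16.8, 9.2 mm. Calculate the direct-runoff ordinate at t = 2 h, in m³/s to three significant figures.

Q ≈ 8.56 m³/s

By discrete convolution, Q_j = Σ (P_i / 10 mm) · U_{j−i}.
At t = 2 h (j=4): Q = (16.8/10)·4 + (9.2/10)·2 = 8.56 m³/s.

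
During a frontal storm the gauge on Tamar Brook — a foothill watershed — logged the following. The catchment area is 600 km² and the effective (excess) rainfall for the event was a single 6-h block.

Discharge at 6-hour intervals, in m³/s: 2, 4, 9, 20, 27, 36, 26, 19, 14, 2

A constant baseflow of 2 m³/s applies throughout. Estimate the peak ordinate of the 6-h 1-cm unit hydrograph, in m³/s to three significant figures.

U_p ≈ 67.9 m³/s

Direct runoff: 0.0, 2.0, 7.0, 18.0, 25.0, 34.0, 24.0, 17.0, 12.0, 0.0 m³/s; ΣQ_DR = 139.0 m³/s, peak = 34.0 m³/s.
Runoff depth d = ΣQ_DR·Δt / A = 139.0 × 21600 / (600 km²) = 5.004 mm.
The 1-cm UH is the DRH scaled by (10 mm)/d, so U_p = 34.0 × 10/5.004 = 67.9 m³/s.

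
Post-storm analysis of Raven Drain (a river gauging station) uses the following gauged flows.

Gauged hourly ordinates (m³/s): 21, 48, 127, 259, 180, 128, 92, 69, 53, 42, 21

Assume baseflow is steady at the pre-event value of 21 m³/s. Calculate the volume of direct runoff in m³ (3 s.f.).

Direct-runoff ordinates (Q − Q_b): 0.0, 27.0, 106.0, 238.0, 159.0, 107.0, 71.0, 48.0, 32.0, 21.0, 0.0 m³/s.
ΣQ_DR = 809.0 m³/s.
With Δt = 1 h = 3600 s, V = ΣQ_DR · Δt = 809.0 × 3600 = 2.91 × 10^6 m³.

V ≈ 2.91 × 10^6 m³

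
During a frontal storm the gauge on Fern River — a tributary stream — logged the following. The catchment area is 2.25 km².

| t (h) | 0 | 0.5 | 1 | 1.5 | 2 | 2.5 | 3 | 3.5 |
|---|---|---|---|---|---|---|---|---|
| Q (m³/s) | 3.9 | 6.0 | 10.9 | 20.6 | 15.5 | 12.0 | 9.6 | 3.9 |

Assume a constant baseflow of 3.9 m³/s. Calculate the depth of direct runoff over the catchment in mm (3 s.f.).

Direct runoff: 0.0, 2.1, 7.0, 16.7, 11.6, 8.1, 5.7, 0.0 m³/s; ΣQ_DR = 51.20 m³/s.
V = ΣQ_DR · Δt = 51.20 × 1800 s = 92160 m³.
Over A = 2.25 km², depth = V / A = 41.0 mm.

d ≈ 41.0 mm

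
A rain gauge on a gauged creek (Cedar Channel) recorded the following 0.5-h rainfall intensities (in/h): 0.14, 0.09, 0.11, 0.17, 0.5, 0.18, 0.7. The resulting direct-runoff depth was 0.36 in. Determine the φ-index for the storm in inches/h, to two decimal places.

Only the 2 blocks with intensity above φ contribute runoff: 0.5, 0.7 in/h.
Σ(I−φ)·Δt = d  ⇒  (0.5+0.7 − 2φ)·0.5 = 0.36
φ = (1.200 − 0.36/0.5) / 2 = 0.24 in/h.

φ ≈ 0.24 in/h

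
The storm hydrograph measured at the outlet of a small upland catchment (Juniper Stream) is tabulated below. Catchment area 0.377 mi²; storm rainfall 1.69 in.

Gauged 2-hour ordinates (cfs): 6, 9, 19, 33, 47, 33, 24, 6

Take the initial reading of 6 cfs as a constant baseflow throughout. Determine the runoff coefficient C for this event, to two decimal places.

C ≈ 0.63

ΣQ_DR = 129.0 cfs; V = ΣQ_DR·Δt = 9.288 × 10^5 ft³.
Runoff depth d = V / A = 1.060 in.
C = d / P = 1.060 / 1.69 = 0.63.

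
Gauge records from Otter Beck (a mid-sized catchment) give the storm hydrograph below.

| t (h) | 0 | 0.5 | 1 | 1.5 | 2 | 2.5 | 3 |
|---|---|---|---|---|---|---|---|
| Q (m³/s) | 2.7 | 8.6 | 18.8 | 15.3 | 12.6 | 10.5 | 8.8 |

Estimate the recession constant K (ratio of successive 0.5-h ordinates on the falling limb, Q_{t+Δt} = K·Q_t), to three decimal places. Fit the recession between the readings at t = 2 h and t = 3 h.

Using the recession-limb readings at t = 2 h and t = 3 h: Q falls from 12.6 to 8.8 m³/s over 2 intervals.
K = (Q₂/Q₁)^(1/2) = (8.8/12.6)^(1/2) = 0.836.

K ≈ 0.836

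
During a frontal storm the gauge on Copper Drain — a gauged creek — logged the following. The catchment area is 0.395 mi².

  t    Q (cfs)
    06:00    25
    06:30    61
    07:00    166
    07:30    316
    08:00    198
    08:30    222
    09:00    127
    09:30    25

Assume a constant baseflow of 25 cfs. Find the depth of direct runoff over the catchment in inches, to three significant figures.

Direct runoff: 0.0, 36.0, 141.0, 291.0, 173.0, 197.0, 102.0, 0.0 cfs; ΣQ_DR = 940.0 cfs.
V = ΣQ_DR · Δt = 940.0 × 1800 s = 1.692 × 10^6 ft³.
Over A = 0.395 mi², depth = V / A = 1.84 in.

d ≈ 1.84 in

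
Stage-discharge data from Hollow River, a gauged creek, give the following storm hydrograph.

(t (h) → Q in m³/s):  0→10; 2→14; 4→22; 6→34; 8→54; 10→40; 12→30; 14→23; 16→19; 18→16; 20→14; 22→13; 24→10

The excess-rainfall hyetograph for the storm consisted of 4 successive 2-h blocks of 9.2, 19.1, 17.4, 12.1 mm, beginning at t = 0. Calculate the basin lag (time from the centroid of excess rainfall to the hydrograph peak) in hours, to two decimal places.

t_L ≈ 3.88 h

Centroid of excess rainfall: t_c = Σ P_i·t̄_i / ΣP_i = 4.1211 h (block centres at 1, 3, 5, 7 h).
Hydrograph peak occurs at t = 8 h, so basin lag t_L = 8 − 4.1211 = 3.88 h.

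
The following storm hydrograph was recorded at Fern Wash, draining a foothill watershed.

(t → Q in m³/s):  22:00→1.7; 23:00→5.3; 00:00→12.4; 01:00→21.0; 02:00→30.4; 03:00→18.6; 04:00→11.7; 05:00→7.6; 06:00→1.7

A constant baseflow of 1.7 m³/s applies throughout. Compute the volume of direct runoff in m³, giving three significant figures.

V ≈ 3.42 × 10^5 m³

Direct-runoff ordinates (Q − Q_b): 0.0, 3.6, 10.7, 19.3, 28.7, 16.9, 10.0, 5.9, 0.0 m³/s.
ΣQ_DR = 95.10 m³/s.
With Δt = 1 h = 3600 s, V = ΣQ_DR · Δt = 95.10 × 3600 = 3.42 × 10^5 m³.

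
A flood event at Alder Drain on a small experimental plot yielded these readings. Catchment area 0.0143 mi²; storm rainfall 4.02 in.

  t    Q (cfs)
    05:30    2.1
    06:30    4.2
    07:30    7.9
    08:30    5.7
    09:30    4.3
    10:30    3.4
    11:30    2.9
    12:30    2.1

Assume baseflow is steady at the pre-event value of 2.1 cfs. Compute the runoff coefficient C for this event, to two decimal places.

ΣQ_DR = 15.80 cfs; V = ΣQ_DR·Δt = 56880 ft³.
Runoff depth d = V / A = 1.712 in.
C = d / P = 1.712 / 4.02 = 0.43.

C ≈ 0.43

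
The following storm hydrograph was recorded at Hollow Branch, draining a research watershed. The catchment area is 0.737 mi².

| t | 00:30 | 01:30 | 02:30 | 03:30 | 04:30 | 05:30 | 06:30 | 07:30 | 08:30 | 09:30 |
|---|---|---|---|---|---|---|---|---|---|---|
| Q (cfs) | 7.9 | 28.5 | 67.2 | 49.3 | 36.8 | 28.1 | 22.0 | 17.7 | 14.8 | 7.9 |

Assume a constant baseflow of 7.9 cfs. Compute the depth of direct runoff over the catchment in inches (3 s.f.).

Direct runoff: 0.0, 20.6, 59.3, 41.4, 28.9, 20.2, 14.1, 9.8, 6.9, 0.0 cfs; ΣQ_DR = 201.2 cfs.
V = ΣQ_DR · Δt = 201.2 × 3600 s = 7.243 × 10^5 ft³.
Over A = 0.737 mi², depth = V / A = 0.423 in.

d ≈ 0.423 in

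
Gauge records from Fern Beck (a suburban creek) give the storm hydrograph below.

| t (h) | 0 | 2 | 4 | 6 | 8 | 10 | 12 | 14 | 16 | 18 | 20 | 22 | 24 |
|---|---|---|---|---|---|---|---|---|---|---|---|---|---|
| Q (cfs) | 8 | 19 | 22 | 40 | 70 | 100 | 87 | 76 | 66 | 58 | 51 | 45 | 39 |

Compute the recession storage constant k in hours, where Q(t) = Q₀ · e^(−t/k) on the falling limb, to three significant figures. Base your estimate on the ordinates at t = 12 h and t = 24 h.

k ≈ 15.0 h

On the falling limb, Q drops from 87 to 39 cfs between t = 12 h and t = 24 h (Δt = 12 h).
k = −Δt / ln(Q₂/Q₁) = −12 / ln(39/87) = 15.0 h.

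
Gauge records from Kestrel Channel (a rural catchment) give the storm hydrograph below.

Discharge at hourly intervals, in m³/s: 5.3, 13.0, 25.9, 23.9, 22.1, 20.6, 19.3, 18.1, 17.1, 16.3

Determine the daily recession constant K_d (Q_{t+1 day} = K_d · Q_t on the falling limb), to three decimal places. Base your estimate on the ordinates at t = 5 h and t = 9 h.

Between t = 5 h and t = 9 h the flow falls from 20.6 to 16.3 m³/s over 4×1 h = 4 h.
Per-interval ratio K = (16.3/20.6)^(1/4) = 0.9431; K_d = K^(24/1) = 0.245.

K_d ≈ 0.245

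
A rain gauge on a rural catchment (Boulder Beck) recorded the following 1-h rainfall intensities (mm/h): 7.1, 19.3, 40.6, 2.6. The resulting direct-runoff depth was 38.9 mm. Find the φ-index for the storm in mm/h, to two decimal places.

φ ≈ 10.50 mm/h

Only the 2 blocks with intensity above φ contribute runoff: 19.3, 40.6 mm/h.
Σ(I−φ)·Δt = d  ⇒  (19.3+40.6 − 2φ)·1 = 38.9
φ = (59.90 − 38.9/1) / 2 = 10.50 mm/h.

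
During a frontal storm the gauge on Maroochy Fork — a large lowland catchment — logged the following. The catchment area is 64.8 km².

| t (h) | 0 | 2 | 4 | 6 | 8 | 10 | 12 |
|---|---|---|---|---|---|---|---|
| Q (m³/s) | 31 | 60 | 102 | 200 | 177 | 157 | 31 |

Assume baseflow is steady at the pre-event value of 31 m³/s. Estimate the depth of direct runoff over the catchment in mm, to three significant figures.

d ≈ 60.1 mm

Direct runoff: 0.0, 29.0, 71.0, 169.0, 146.0, 126.0, 0.0 m³/s; ΣQ_DR = 541.0 m³/s.
V = ΣQ_DR · Δt = 541.0 × 7200 s = 3.895 × 10^6 m³.
Over A = 64.8 km², depth = V / A = 60.1 mm.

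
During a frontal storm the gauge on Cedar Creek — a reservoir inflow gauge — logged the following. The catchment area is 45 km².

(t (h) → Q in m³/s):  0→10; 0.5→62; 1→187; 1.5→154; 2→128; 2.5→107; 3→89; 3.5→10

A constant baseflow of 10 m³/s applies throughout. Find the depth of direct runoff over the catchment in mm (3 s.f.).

Direct runoff: 0.0, 52.0, 177.0, 144.0, 118.0, 97.0, 79.0, 0.0 m³/s; ΣQ_DR = 667.0 m³/s.
V = ΣQ_DR · Δt = 667.0 × 1800 s = 1.201 × 10^6 m³.
Over A = 45 km², depth = V / A = 26.7 mm.

d ≈ 26.7 mm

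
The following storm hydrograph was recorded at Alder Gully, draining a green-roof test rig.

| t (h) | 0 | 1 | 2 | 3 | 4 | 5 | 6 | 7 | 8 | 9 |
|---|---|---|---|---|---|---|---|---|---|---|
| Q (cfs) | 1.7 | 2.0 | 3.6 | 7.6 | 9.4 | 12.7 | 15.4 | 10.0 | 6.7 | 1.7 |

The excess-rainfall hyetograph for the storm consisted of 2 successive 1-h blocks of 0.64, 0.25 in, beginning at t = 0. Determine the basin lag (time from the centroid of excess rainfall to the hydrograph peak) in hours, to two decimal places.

Centroid of excess rainfall: t_c = Σ P_i·t̄_i / ΣP_i = 0.7809 h (block centres at 0.5, 1.5 h).
Hydrograph peak occurs at t = 6 h, so basin lag t_L = 6 − 0.7809 = 5.22 h.

t_L ≈ 5.22 h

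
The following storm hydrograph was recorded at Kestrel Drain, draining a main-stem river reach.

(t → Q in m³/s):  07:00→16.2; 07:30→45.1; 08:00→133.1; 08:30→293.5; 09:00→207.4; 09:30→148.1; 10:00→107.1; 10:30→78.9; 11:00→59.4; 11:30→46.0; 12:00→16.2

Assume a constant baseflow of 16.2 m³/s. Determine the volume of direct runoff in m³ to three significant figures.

V ≈ 1.75 × 10^6 m³

Direct-runoff ordinates (Q − Q_b): 0.0, 28.9, 116.9, 277.3, 191.2, 131.9, 90.9, 62.7, 43.2, 29.8, 0.0 m³/s.
ΣQ_DR = 972.8 m³/s.
With Δt = 0.5 h = 1800 s, V = ΣQ_DR · Δt = 972.8 × 1800 = 1.75 × 10^6 m³.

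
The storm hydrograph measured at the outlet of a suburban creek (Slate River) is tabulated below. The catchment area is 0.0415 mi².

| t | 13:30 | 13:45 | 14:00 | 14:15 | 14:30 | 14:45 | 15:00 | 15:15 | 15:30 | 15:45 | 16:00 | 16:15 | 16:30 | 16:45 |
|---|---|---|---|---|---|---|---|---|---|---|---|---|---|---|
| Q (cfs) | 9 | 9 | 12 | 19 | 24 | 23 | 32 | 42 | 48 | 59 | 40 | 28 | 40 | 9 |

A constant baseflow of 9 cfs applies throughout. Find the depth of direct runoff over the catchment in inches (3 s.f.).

Direct runoff: 0.0, 0.0, 3.0, 10.0, 15.0, 14.0, 23.0, 33.0, 39.0, 50.0, 31.0, 19.0, 31.0, 0.0 cfs; ΣQ_DR = 268.0 cfs.
V = ΣQ_DR · Δt = 268.0 × 900 s = 2.412 × 10^5 ft³.
Over A = 0.0415 mi², depth = V / A = 2.50 in.

d ≈ 2.50 in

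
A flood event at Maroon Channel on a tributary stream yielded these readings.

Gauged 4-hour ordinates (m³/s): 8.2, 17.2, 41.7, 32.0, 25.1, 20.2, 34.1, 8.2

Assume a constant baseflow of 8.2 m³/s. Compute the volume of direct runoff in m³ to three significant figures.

Direct-runoff ordinates (Q − Q_b): 0.0, 9.0, 33.5, 23.8, 16.9, 12.0, 25.9, 0.0 m³/s.
ΣQ_DR = 121.1 m³/s.
With Δt = 4 h = 14400 s, V = ΣQ_DR · Δt = 121.1 × 14400 = 1.74 × 10^6 m³.

V ≈ 1.74 × 10^6 m³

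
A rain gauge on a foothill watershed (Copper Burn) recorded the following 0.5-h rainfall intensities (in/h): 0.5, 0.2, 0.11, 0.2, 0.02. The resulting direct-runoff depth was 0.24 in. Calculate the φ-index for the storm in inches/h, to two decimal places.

φ ≈ 0.14 in/h

Only the 3 blocks with intensity above φ contribute runoff: 0.5, 0.2, 0.2 in/h.
Σ(I−φ)·Δt = d  ⇒  (0.5+0.2+0.2 − 3φ)·0.5 = 0.24
φ = (0.9000 − 0.24/0.5) / 3 = 0.14 in/h.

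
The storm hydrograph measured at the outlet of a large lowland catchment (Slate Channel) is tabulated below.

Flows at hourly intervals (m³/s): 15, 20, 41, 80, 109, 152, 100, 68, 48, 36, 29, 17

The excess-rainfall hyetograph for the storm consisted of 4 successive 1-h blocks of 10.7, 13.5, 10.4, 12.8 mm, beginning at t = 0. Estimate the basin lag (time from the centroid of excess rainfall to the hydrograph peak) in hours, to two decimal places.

t_L ≈ 2.97 h

Centroid of excess rainfall: t_c = Σ P_i·t̄_i / ΣP_i = 2.0338 h (block centres at 0.5, 1.5, 2.5, 3.5 h).
Hydrograph peak occurs at t = 5 h, so basin lag t_L = 5 − 2.0338 = 2.97 h.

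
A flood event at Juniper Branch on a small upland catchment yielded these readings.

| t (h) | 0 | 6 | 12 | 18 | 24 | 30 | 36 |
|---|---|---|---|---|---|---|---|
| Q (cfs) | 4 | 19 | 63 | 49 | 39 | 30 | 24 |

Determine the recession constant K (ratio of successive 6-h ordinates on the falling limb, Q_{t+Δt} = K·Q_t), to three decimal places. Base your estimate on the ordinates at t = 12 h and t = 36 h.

K ≈ 0.786

Using the recession-limb readings at t = 12 h and t = 36 h: Q falls from 63 to 24 cfs over 4 intervals.
K = (Q₂/Q₁)^(1/4) = (24/63)^(1/4) = 0.786.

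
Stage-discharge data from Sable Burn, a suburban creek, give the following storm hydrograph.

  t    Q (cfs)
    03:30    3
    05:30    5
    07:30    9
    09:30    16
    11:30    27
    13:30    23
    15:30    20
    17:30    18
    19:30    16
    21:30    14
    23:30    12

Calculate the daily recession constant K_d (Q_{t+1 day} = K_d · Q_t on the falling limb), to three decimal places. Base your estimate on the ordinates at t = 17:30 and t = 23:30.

Between t = 17:30 and t = 23:30 the flow falls from 18 to 12 cfs over 3×2 h = 6 h.
Per-interval ratio K = (12/18)^(1/3) = 0.8736; K_d = K^(24/2) = 0.198.

K_d ≈ 0.198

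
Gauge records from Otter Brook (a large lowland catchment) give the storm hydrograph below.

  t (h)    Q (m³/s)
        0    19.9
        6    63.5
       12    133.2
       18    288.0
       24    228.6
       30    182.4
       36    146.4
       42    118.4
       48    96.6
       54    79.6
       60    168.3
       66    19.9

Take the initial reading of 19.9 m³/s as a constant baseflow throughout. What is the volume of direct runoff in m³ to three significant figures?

Direct-runoff ordinates (Q − Q_b): 0.0, 43.6, 113.3, 268.1, 208.7, 162.5, 126.5, 98.5, 76.7, 59.7, 148.4, 0.0 m³/s.
ΣQ_DR = 1306 m³/s.
With Δt = 6 h = 21600 s, V = ΣQ_DR · Δt = 1306 × 21600 = 2.82 × 10^7 m³.

V ≈ 2.82 × 10^7 m³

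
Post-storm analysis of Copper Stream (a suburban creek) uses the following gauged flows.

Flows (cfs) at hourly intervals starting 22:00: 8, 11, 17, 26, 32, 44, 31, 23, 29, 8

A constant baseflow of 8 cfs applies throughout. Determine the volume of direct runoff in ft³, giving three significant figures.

Direct-runoff ordinates (Q − Q_b): 0.0, 3.0, 9.0, 18.0, 24.0, 36.0, 23.0, 15.0, 21.0, 0.0 cfs.
ΣQ_DR = 149.0 cfs.
With Δt = 1 h = 3600 s, V = ΣQ_DR · Δt = 149.0 × 3600 = 5.36 × 10^5 ft³.

V ≈ 5.36 × 10^5 ft³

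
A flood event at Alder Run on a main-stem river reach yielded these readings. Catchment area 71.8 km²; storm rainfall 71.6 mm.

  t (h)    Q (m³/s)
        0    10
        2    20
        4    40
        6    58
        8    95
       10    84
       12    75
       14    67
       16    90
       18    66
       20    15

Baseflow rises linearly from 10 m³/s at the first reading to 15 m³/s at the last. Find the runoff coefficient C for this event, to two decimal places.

ΣQ_DR = 482.5 m³/s; V = ΣQ_DR·Δt = 3.474 × 10^6 m³.
Runoff depth d = V / A = 48.38 mm.
C = d / P = 48.38 / 71.6 = 0.68.

C ≈ 0.68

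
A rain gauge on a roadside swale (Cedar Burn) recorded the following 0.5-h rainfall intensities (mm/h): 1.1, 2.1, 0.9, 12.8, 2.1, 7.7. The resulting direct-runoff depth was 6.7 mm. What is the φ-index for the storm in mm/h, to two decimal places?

φ ≈ 3.55 mm/h

Only the 2 blocks with intensity above φ contribute runoff: 12.8, 7.7 mm/h.
Σ(I−φ)·Δt = d  ⇒  (12.8+7.7 − 2φ)·0.5 = 6.7
φ = (20.50 − 6.7/0.5) / 2 = 3.55 mm/h.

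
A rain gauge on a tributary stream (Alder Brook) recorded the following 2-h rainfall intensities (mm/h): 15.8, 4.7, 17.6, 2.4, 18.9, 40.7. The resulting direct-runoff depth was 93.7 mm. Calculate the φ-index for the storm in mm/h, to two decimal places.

φ ≈ 11.54 mm/h

Only the 4 blocks with intensity above φ contribute runoff: 15.8, 17.6, 18.9, 40.7 mm/h.
Σ(I−φ)·Δt = d  ⇒  (15.8+17.6+18.9+40.7 − 4φ)·2 = 93.7
φ = (93.00 − 93.7/2) / 4 = 11.54 mm/h.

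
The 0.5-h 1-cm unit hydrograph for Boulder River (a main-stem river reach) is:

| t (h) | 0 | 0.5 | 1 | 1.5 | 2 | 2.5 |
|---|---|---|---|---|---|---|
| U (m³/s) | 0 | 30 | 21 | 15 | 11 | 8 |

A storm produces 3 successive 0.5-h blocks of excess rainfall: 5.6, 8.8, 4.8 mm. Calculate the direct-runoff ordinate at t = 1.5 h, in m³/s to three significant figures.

Q ≈ 41.3 m³/s

By discrete convolution, Q_j = Σ (P_i / 10 mm) · U_{j−i}.
At t = 1.5 h (j=3): Q = (5.6/10)·15 + (8.8/10)·21 + (4.8/10)·30 = 41.3 m³/s.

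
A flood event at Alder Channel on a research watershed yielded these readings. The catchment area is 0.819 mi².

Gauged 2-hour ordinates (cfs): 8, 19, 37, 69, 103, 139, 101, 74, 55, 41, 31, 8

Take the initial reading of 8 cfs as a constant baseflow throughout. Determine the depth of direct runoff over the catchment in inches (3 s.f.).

d ≈ 2.23 in

Direct runoff: 0.0, 11.0, 29.0, 61.0, 95.0, 131.0, 93.0, 66.0, 47.0, 33.0, 23.0, 0.0 cfs; ΣQ_DR = 589.0 cfs.
V = ΣQ_DR · Δt = 589.0 × 7200 s = 4.241 × 10^6 ft³.
Over A = 0.819 mi², depth = V / A = 2.23 in.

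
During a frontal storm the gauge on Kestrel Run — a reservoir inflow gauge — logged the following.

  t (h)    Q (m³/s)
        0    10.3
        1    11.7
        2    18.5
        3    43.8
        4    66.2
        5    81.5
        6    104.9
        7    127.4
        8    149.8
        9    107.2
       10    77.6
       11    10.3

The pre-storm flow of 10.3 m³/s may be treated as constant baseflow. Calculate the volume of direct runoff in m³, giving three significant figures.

V ≈ 2.47 × 10^6 m³

Direct-runoff ordinates (Q − Q_b): 0.0, 1.4, 8.2, 33.5, 55.9, 71.2, 94.6, 117.1, 139.5, 96.9, 67.3, 0.0 m³/s.
ΣQ_DR = 685.6 m³/s.
With Δt = 1 h = 3600 s, V = ΣQ_DR · Δt = 685.6 × 3600 = 2.47 × 10^6 m³.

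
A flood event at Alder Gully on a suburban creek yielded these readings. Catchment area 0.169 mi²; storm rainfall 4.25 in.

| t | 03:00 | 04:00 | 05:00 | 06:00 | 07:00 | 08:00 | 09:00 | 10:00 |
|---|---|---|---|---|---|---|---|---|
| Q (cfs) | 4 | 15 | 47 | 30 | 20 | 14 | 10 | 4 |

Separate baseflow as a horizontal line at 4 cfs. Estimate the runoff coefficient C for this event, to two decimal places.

ΣQ_DR = 112.0 cfs; V = ΣQ_DR·Δt = 4.032 × 10^5 ft³.
Runoff depth d = V / A = 1.027 in.
C = d / P = 1.027 / 4.25 = 0.24.

C ≈ 0.24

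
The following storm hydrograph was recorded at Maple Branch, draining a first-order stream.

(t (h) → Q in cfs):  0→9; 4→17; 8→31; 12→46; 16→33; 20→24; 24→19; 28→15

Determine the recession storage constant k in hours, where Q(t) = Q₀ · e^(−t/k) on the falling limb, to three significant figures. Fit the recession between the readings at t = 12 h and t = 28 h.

On the falling limb, Q drops from 46 to 15 cfs between t = 12 h and t = 28 h (Δt = 16 h).
k = −Δt / ln(Q₂/Q₁) = −16 / ln(15/46) = 14.3 h.

k ≈ 14.3 h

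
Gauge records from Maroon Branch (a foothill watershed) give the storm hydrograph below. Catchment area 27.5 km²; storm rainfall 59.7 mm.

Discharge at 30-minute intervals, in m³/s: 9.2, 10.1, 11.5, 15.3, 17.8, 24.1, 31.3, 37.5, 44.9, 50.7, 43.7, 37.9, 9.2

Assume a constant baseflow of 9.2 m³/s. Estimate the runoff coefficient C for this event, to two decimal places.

C ≈ 0.25

ΣQ_DR = 223.6 m³/s; V = ΣQ_DR·Δt = 4.025 × 10^5 m³.
Runoff depth d = V / A = 14.64 mm.
C = d / P = 14.64 / 59.7 = 0.25.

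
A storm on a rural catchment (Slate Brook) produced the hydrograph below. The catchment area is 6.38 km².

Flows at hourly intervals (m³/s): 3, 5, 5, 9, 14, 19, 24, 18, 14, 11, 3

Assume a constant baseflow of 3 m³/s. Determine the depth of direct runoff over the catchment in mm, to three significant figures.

d ≈ 51.9 mm

Direct runoff: 0.0, 2.0, 2.0, 6.0, 11.0, 16.0, 21.0, 15.0, 11.0, 8.0, 0.0 m³/s; ΣQ_DR = 92.00 m³/s.
V = ΣQ_DR · Δt = 92.00 × 3600 s = 3.312 × 10^5 m³.
Over A = 6.38 km², depth = V / A = 51.9 mm.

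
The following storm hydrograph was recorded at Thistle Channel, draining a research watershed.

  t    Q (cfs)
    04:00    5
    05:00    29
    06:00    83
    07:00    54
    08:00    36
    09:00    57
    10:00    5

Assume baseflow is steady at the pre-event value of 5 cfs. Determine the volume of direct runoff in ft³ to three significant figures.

Direct-runoff ordinates (Q − Q_b): 0.0, 24.0, 78.0, 49.0, 31.0, 52.0, 0.0 cfs.
ΣQ_DR = 234.0 cfs.
With Δt = 1 h = 3600 s, V = ΣQ_DR · Δt = 234.0 × 3600 = 8.42 × 10^5 ft³.

V ≈ 8.42 × 10^5 ft³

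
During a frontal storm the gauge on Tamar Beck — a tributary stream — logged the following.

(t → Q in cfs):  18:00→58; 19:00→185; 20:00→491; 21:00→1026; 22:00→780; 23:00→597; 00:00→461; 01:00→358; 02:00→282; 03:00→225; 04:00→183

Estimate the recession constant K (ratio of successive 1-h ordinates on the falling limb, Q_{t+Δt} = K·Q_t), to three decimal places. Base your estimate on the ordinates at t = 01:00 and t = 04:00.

K ≈ 0.800

Using the recession-limb readings at t = 01:00 and t = 04:00: Q falls from 358 to 183 cfs over 3 intervals.
K = (Q₂/Q₁)^(1/3) = (183/358)^(1/3) = 0.800.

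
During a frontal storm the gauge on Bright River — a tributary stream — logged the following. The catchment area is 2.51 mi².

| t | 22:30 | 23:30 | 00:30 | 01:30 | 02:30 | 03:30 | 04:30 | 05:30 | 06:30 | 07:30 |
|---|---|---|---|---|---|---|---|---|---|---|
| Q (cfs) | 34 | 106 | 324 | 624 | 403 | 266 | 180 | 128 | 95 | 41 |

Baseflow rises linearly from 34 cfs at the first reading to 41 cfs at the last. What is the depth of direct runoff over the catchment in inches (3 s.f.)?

d ≈ 1.13 in

Direct runoff: 0.00, 71.22, 288.44, 587.67, 365.89, 228.11, 141.33, 88.56, 54.78, 0.00 cfs; ΣQ_DR = 1826 cfs.
V = ΣQ_DR · Δt = 1826 × 3600 s = 6.574 × 10^6 ft³.
Over A = 2.51 mi², depth = V / A = 1.13 in.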